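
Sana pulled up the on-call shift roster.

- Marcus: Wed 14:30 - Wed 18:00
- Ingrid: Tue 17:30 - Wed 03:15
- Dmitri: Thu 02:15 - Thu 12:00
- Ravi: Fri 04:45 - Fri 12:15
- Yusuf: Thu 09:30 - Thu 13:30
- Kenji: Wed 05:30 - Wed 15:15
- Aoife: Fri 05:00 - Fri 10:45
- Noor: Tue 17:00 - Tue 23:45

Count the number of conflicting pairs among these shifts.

Sorted by start: Noor, Ingrid, Kenji, Marcus, Dmitri, Yusuf, Ravi, Aoife.
Ingrid starts before Noor ends → Noor and Ingrid overlap.
Kenji starts after Noor ends, so nothing later overlaps Noor either.
Kenji starts after Ingrid ends, so nothing later overlaps Ingrid either.
Marcus starts before Kenji ends → Kenji and Marcus overlap.
Dmitri starts after Kenji ends, so nothing later overlaps Kenji either.
Dmitri starts after Marcus ends, so nothing later overlaps Marcus either.
Yusuf starts before Dmitri ends → Dmitri and Yusuf overlap.
Ravi starts after Dmitri ends, so nothing later overlaps Dmitri either.
Ravi starts after Yusuf ends, so nothing later overlaps Yusuf either.
Aoife starts before Ravi ends → Ravi and Aoife overlap.
Overlapping pairs: Aoife & Ravi, Dmitri & Yusuf, Ingrid & Noor, Kenji & Marcus — 4 in total.

4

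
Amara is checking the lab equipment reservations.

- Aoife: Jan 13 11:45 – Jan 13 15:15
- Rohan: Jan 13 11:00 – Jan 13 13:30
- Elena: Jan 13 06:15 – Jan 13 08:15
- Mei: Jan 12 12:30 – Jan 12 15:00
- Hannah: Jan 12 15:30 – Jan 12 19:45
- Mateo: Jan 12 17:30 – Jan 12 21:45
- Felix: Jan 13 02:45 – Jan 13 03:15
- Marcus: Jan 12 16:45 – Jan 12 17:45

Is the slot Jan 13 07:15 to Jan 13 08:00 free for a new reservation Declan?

No — it overlaps Elena

Mei: ends Jan 12 15:00 at or before Declan starts Jan 13 07:15 → clear.
Hannah: ends Jan 12 19:45 at or before Declan starts Jan 13 07:15 → clear.
Marcus: ends Jan 12 17:45 at or before Declan starts Jan 13 07:15 → clear.
Mateo: ends Jan 12 21:45 at or before Declan starts Jan 13 07:15 → clear.
Felix: ends Jan 13 03:15 at or before Declan starts Jan 13 07:15 → clear.
Elena: starts Jan 13 06:15 before Declan ends Jan 13 08:00, and ends Jan 13 08:15 after Declan starts Jan 13 07:15 → overlap.
Rohan: starts Jan 13 11:00 at or after Declan ends Jan 13 08:00 → clear.
Aoife: starts Jan 13 11:45 at or after Declan ends Jan 13 08:00 → clear.
Declan overlaps Elena.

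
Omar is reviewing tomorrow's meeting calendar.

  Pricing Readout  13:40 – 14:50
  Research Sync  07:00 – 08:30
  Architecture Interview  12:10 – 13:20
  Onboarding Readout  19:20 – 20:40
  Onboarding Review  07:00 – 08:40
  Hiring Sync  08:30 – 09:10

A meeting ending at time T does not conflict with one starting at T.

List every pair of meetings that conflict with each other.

Sorted by start: Onboarding Review, Research Sync, Hiring Sync, Architecture Interview, Pricing Readout, Onboarding Readout.
Research Sync starts before Onboarding Review ends → Onboarding Review and Research Sync overlap.
Hiring Sync starts before Onboarding Review ends → Onboarding Review and Hiring Sync overlap.
Architecture Interview starts after Onboarding Review ends; Onboarding Review is clear from here.
Hiring Sync starts exactly when Research Sync ends (back-to-back, no overlap); Research Sync is clear from here.
Architecture Interview starts after Hiring Sync ends; Hiring Sync is clear from here.
Pricing Readout starts after Architecture Interview ends; Architecture Interview is clear from here.
Onboarding Readout starts after Pricing Readout ends.

Hiring Sync & Onboarding Review, Onboarding Review & Research Sync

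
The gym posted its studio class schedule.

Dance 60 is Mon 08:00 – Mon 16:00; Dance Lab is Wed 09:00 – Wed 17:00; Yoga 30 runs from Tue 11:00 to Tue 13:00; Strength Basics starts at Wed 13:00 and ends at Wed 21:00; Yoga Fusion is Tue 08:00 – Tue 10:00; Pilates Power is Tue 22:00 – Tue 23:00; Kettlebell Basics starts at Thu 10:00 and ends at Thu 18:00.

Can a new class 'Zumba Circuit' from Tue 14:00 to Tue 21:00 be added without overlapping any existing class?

Yes — the slot is free

Dance 60: ends Mon 16:00 at or before Zumba Circuit starts Tue 14:00 → clear.
Yoga Fusion: ends Tue 10:00 at or before Zumba Circuit starts Tue 14:00 → clear.
Yoga 30: ends Tue 13:00 at or before Zumba Circuit starts Tue 14:00 → clear.
Pilates Power: starts Tue 22:00 at or after Zumba Circuit ends Tue 21:00 → clear.
Dance Lab: starts Wed 09:00 at or after Zumba Circuit ends Tue 21:00 → clear.
Strength Basics: starts Wed 13:00 at or after Zumba Circuit ends Tue 21:00 → clear.
Kettlebell Basics: starts Thu 10:00 at or after Zumba Circuit ends Tue 21:00 → clear.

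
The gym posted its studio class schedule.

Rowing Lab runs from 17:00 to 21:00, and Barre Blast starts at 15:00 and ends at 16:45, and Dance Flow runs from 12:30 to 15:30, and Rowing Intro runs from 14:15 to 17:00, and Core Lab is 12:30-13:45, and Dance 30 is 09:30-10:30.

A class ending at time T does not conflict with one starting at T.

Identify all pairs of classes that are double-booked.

Sorted by start: Dance 30, Core Lab, Dance Flow, Rowing Intro, Barre Blast, Rowing Lab.
Core Lab starts after Dance 30 ends, so Dance 30 has no further overlaps.
Dance Flow starts before Core Lab ends → Core Lab and Dance Flow overlap.
Rowing Intro starts after Core Lab ends, so Core Lab has no further overlaps.
Rowing Intro starts before Dance Flow ends → Dance Flow and Rowing Intro overlap.
Barre Blast starts before Dance Flow ends → Dance Flow and Barre Blast overlap.
Rowing Lab starts after Dance Flow ends.
Barre Blast starts before Rowing Intro ends → Rowing Intro and Barre Blast overlap.
Rowing Lab starts exactly when Rowing Intro ends (back-to-back, no overlap).
Rowing Lab starts after Barre Blast ends.

Barre Blast & Dance Flow, Barre Blast & Rowing Intro, Core Lab & Dance Flow, Dance Flow & Rowing Intro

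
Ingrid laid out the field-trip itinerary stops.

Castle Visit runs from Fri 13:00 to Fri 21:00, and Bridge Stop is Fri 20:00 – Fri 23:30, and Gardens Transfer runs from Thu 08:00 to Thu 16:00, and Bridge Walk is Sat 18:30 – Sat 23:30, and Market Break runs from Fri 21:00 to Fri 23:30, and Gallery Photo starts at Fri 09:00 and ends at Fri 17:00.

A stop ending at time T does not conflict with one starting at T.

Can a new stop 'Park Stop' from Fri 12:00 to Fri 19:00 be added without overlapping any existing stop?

Gardens Transfer: ends Thu 16:00 at or before Park Stop starts Fri 12:00 → clear.
Gallery Photo: starts Fri 09:00 before Park Stop ends Fri 19:00, and ends Fri 17:00 after Park Stop starts Fri 12:00 → overlap.
Castle Visit: starts Fri 13:00 before Park Stop ends Fri 19:00, and ends Fri 21:00 after Park Stop starts Fri 12:00 → overlap.
Bridge Stop: starts Fri 20:00 at or after Park Stop ends Fri 19:00 → clear.
Market Break: starts Fri 21:00 at or after Park Stop ends Fri 19:00 → clear.
Bridge Walk: starts Sat 18:30 at or after Park Stop ends Fri 19:00 → clear.
Park Stop overlaps Gallery Photo, Castle Visit.

No — it overlaps Castle Visit, Gallery Photo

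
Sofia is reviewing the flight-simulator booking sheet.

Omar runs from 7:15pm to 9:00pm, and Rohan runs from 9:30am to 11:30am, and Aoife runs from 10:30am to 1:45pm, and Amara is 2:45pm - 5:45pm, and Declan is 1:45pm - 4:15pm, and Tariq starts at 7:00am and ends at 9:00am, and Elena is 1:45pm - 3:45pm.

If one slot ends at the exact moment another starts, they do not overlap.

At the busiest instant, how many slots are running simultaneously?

3

Sweep the timeline, counting +1 at each start and −1 at each end (ends before starts at a tie):
7:00am start Tariq → 1
9:00am end Tariq → 0
9:30am start Rohan → 1
10:30am start Aoife → 2
11:30am end Rohan → 1
1:45pm end Aoife → 0
1:45pm start Declan → 1
1:45pm start Elena → 2
2:45pm start Amara → 3
3:45pm end Elena → 2
4:15pm end Declan → 1
5:45pm end Amara → 0
7:15pm start Omar → 1
9:00pm end Omar → 0
Peak is 3, at 2:45pm (Amara, Declan, Elena).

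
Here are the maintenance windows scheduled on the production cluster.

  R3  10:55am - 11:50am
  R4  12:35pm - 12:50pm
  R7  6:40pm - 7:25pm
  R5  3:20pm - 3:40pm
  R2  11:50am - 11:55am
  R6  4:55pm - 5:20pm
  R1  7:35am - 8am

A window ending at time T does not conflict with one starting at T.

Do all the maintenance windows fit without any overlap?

Yes

Sorted by start: R1, R3, R2, R4, R5, R6, R7.
R3 starts after R1 ends, so R1 has no further overlaps.
R2 starts exactly when R3 ends (back-to-back, no overlap), so R3 has no further overlaps.
R4 starts after R2 ends, so R2 has no further overlaps.
R5 starts after R4 ends, so R4 has no further overlaps.
R6 starts after R5 ends, so R5 has no further overlaps.
R7 starts after R6 ends.
Every pair is clear; the schedule has no overlaps.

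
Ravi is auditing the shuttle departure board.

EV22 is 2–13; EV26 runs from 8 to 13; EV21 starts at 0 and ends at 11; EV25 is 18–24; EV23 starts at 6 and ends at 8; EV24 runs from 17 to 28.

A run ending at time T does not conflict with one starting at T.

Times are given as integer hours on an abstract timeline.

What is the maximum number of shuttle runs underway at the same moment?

3

Sort all start/end points and keep a running count:
0 start EV21 → 1
2 start EV22 → 2
6 start EV23 → 3
8 end EV23 → 2
8 start EV26 → 3
11 end EV21 → 2
13 end EV22 → 1
13 end EV26 → 0
17 start EV24 → 1
18 start EV25 → 2
24 end EV25 → 1
28 end EV24 → 0
Peak is 3, at 6 (EV21, EV22, EV23).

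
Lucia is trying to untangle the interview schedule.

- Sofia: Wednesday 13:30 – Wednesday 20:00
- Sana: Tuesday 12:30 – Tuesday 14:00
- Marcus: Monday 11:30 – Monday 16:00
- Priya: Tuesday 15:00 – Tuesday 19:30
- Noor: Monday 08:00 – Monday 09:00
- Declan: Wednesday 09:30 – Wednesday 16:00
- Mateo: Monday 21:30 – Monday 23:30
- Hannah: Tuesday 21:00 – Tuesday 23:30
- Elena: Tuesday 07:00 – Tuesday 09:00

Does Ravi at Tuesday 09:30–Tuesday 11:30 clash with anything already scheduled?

Noor: ends Monday 09:00 at or before Ravi starts Tuesday 09:30 → clear.
Marcus: ends Monday 16:00 at or before Ravi starts Tuesday 09:30 → clear.
Mateo: ends Monday 23:30 at or before Ravi starts Tuesday 09:30 → clear.
Elena: ends Tuesday 09:00 at or before Ravi starts Tuesday 09:30 → clear.
Sana: starts Tuesday 12:30 at or after Ravi ends Tuesday 11:30 → clear.
Priya: starts Tuesday 15:00 at or after Ravi ends Tuesday 11:30 → clear.
Hannah: starts Tuesday 21:00 at or after Ravi ends Tuesday 11:30 → clear.
Declan: starts Wednesday 09:30 at or after Ravi ends Tuesday 11:30 → clear.
Sofia: starts Wednesday 13:30 at or after Ravi ends Tuesday 11:30 → clear.

No — it doesn't clash with anything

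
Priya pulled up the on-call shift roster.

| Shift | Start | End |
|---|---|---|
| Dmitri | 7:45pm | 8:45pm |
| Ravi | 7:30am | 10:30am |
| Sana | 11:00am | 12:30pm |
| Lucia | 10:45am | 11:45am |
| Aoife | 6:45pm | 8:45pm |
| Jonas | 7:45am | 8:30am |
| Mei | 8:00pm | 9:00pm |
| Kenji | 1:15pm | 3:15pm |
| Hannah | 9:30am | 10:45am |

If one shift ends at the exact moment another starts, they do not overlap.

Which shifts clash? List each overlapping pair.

Aoife & Dmitri, Aoife & Mei, Dmitri & Mei, Hannah & Ravi, Jonas & Ravi, Lucia & Sana

Sorted by start: Ravi, Jonas, Hannah, Lucia, Sana, Kenji, Aoife, Dmitri, Mei.
Jonas starts before Ravi ends → Ravi and Jonas overlap.
Hannah starts before Ravi ends → Ravi and Hannah overlap.
Lucia starts after Ravi ends, so Ravi has no further overlaps.
Hannah starts after Jonas ends, so Jonas has no further overlaps.
Lucia starts exactly when Hannah ends (back-to-back, no overlap), so Hannah has no further overlaps.
Sana starts before Lucia ends → Lucia and Sana overlap.
Kenji starts after Lucia ends, so Lucia has no further overlaps.
Kenji starts after Sana ends, so Sana has no further overlaps.
Aoife starts after Kenji ends, so Kenji has no further overlaps.
Dmitri starts before Aoife ends → Aoife and Dmitri overlap.
Mei starts before Aoife ends → Aoife and Mei overlap.
Mei starts before Dmitri ends → Dmitri and Mei overlap.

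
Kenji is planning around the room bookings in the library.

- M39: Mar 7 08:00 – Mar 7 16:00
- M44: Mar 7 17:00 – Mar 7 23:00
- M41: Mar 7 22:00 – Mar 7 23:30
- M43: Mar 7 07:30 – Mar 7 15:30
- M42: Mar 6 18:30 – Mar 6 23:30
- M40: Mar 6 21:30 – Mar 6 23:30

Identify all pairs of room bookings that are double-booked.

Sorted by start: M42, M40, M43, M39, M44, M41.
M40 starts before M42 ends → M42 and M40 overlap.
M43 starts after M42 ends, so M42 has no further overlaps.
M43 starts after M40 ends, so M40 has no further overlaps.
M39 starts before M43 ends → M43 and M39 overlap.
M44 starts after M43 ends, so M43 has no further overlaps.
M44 starts after M39 ends, so M39 has no further overlaps.
M41 starts before M44 ends → M44 and M41 overlap.

M39 & M43, M40 & M42, M41 & M44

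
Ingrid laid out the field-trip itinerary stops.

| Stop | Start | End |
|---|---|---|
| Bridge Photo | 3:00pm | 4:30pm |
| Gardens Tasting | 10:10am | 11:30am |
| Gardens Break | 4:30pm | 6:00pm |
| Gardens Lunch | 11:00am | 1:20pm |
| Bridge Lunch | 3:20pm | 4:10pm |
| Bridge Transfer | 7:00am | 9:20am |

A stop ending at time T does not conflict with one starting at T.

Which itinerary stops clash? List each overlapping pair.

Sorted by start: Bridge Transfer, Gardens Tasting, Gardens Lunch, Bridge Photo, Bridge Lunch, Gardens Break.
Gardens Tasting starts after Bridge Transfer ends; Bridge Transfer is clear from here.
Gardens Lunch starts before Gardens Tasting ends → Gardens Tasting and Gardens Lunch overlap.
Bridge Photo starts after Gardens Tasting ends; Gardens Tasting is clear from here.
Bridge Photo starts after Gardens Lunch ends; Gardens Lunch is clear from here.
Bridge Lunch starts before Bridge Photo ends → Bridge Photo and Bridge Lunch overlap.
Gardens Break starts exactly when Bridge Photo ends (back-to-back, no overlap).
Gardens Break starts after Bridge Lunch ends.

Bridge Lunch & Bridge Photo, Gardens Lunch & Gardens Tasting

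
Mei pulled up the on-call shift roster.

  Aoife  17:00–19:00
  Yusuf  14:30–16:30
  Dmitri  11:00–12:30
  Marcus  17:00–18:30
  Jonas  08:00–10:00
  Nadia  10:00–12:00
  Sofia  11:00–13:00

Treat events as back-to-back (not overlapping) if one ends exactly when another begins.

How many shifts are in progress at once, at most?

3

Sweep the timeline, counting +1 at each start and −1 at each end (ends before starts at a tie):
08:00 start Jonas → 1
10:00 end Jonas → 0
10:00 start Nadia → 1
11:00 start Dmitri → 2
11:00 start Sofia → 3
12:00 end Nadia → 2
12:30 end Dmitri → 1
13:00 end Sofia → 0
14:30 start Yusuf → 1
16:30 end Yusuf → 0
17:00 start Aoife → 1
17:00 start Marcus → 2
18:30 end Marcus → 1
19:00 end Aoife → 0
Peak is 3, at 11:00 (Dmitri, Nadia, Sofia).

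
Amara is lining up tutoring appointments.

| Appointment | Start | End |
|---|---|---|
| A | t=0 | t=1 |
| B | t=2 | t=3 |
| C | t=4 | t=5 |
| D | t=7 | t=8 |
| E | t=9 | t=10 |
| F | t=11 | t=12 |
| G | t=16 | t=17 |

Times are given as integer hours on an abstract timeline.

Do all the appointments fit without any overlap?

Sorted by start: A, B, C, D, E, F, G.
B starts after A ends; A is clear from here.
C starts after B ends; B is clear from here.
D starts after C ends; C is clear from here.
E starts after D ends; D is clear from here.
F starts after E ends; E is clear from here.
G starts after F ends.
Every pair is clear; the schedule has no overlaps.

Yes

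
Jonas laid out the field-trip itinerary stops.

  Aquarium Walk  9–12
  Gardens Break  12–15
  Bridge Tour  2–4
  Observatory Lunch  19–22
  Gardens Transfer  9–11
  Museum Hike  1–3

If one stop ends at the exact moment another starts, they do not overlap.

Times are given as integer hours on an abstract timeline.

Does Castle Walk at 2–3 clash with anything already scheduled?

Museum Hike: starts 1 before Castle Walk ends 3, and ends 3 after Castle Walk starts 2 → overlap.
Bridge Tour: starts 2 before Castle Walk ends 3, and ends 4 after Castle Walk starts 2 → overlap.
Aquarium Walk: starts 9 at or after Castle Walk ends 3 → clear.
Gardens Transfer: starts 9 at or after Castle Walk ends 3 → clear.
Gardens Break: starts 12 at or after Castle Walk ends 3 → clear.
Observatory Lunch: starts 19 at or after Castle Walk ends 3 → clear.
Castle Walk overlaps Museum Hike, Bridge Tour.

Yes — it overlaps Bridge Tour, Museum Hike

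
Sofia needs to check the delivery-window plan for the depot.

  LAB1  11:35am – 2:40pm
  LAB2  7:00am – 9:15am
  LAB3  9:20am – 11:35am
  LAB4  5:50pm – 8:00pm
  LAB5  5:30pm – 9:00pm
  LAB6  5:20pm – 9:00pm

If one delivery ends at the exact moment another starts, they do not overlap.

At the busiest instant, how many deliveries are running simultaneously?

Walk through starts and ends in time order (an end at T is processed before a start at T):
7:00am start LAB2 → 1
9:15am end LAB2 → 0
9:20am start LAB3 → 1
11:35am end LAB3 → 0
11:35am start LAB1 → 1
2:40pm end LAB1 → 0
5:20pm start LAB6 → 1
5:30pm start LAB5 → 2
5:50pm start LAB4 → 3
8:00pm end LAB4 → 2
9:00pm end LAB5 → 1
9:00pm end LAB6 → 0
Peak is 3, at 5:50pm (LAB4, LAB5, LAB6).

3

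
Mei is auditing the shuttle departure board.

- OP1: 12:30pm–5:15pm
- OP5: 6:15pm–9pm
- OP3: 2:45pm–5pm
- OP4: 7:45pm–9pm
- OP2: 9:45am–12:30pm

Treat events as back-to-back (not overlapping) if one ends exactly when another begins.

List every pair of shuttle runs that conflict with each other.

Sorted by start: OP2, OP1, OP3, OP5, OP4.
OP1 starts exactly when OP2 ends (back-to-back, no overlap), so nothing later overlaps OP2 either.
OP3 starts before OP1 ends → OP1 and OP3 overlap.
OP5 starts after OP1 ends, so nothing later overlaps OP1 either.
OP5 starts after OP3 ends, so nothing later overlaps OP3 either.
OP4 starts before OP5 ends → OP5 and OP4 overlap.

OP1 & OP3, OP4 & OP5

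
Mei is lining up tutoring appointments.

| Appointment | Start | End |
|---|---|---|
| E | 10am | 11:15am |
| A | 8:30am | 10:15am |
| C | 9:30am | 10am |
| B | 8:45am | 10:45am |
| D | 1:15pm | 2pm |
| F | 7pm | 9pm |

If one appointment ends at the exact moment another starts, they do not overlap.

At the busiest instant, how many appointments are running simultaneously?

3

Sweep the timeline, counting +1 at each start and −1 at each end (ends before starts at a tie):
8:30am start A → 1
8:45am start B → 2
9:30am start C → 3
10am end C → 2
10am start E → 3
10:15am end A → 2
10:45am end B → 1
11:15am end E → 0
1:15pm start D → 1
2pm end D → 0
7pm start F → 1
9pm end F → 0
Peak is 3, at 9:30am (A, B, C).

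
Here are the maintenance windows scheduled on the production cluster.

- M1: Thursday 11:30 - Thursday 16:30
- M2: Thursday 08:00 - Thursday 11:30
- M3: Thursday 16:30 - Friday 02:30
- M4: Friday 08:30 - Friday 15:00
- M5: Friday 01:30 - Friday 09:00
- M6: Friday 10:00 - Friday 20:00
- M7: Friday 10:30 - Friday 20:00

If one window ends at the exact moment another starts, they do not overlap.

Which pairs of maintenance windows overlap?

M3 & M5, M4 & M5, M4 & M6, M4 & M7, M6 & M7

Sorted by start: M2, M1, M3, M5, M4, M6, M7.
M1 starts exactly when M2 ends (back-to-back, no overlap), so nothing later overlaps M2 either.
M3 starts exactly when M1 ends (back-to-back, no overlap), so nothing later overlaps M1 either.
M5 starts before M3 ends → M3 and M5 overlap.
M4 starts after M3 ends, so nothing later overlaps M3 either.
M4 starts before M5 ends → M5 and M4 overlap.
M6 starts after M5 ends, so nothing later overlaps M5 either.
M6 starts before M4 ends → M4 and M6 overlap.
M7 starts before M4 ends → M4 and M7 overlap.
M7 starts before M6 ends → M6 and M7 overlap.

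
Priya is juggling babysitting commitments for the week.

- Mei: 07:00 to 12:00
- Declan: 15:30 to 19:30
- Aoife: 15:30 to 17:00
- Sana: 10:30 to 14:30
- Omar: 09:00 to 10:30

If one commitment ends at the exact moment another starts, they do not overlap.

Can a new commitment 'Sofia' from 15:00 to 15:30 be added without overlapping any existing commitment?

Yes — the slot is free

Mei: ends 12:00 at or before Sofia starts 15:00 → clear.
Omar: ends 10:30 at or before Sofia starts 15:00 → clear.
Sana: ends 14:30 at or before Sofia starts 15:00 → clear.
Declan: starts 15:30 at or after Sofia ends 15:30 → clear.
Aoife: starts 15:30 at or after Sofia ends 15:30 → clear.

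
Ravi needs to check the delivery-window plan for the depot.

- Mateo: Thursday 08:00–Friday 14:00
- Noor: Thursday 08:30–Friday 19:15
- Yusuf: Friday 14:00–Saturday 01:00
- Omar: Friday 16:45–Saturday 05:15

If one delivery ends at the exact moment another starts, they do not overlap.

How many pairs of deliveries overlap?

4

Sorted by start: Mateo, Noor, Yusuf, Omar.
Noor starts before Mateo ends → Mateo and Noor overlap.
Yusuf starts exactly when Mateo ends (back-to-back, no overlap), so nothing later overlaps Mateo either.
Yusuf starts before Noor ends → Noor and Yusuf overlap.
Omar starts before Noor ends → Noor and Omar overlap.
Omar starts before Yusuf ends → Yusuf and Omar overlap.
Overlapping pairs: Mateo & Noor, Noor & Omar, Noor & Yusuf, Omar & Yusuf — 4 in total.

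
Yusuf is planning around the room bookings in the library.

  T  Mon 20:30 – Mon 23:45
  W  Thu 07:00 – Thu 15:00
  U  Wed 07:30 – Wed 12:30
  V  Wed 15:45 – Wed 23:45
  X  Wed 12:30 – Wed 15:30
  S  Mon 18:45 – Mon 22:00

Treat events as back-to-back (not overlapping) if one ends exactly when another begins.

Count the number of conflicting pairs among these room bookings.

1

Sorted by start: S, T, U, X, V, W.
T starts before S ends → S and T overlap.
U starts after S ends, so nothing later overlaps S either.
U starts after T ends, so nothing later overlaps T either.
X starts exactly when U ends (back-to-back, no overlap), so nothing later overlaps U either.
V starts after X ends, so nothing later overlaps X either.
W starts after V ends.
Overlapping pairs: S & T — 1 in total.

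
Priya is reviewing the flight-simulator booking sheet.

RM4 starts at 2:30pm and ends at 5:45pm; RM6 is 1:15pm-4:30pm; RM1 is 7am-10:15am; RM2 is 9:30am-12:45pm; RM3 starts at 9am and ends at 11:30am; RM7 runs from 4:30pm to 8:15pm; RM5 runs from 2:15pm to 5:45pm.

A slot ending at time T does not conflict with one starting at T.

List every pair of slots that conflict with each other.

RM1 & RM2, RM1 & RM3, RM2 & RM3, RM4 & RM5, RM4 & RM6, RM4 & RM7, RM5 & RM6, RM5 & RM7

Check each pair: they overlap iff neither finishes before the other starts.
Sorted by start: RM1, RM3, RM2, RM6, RM5, RM4, RM7.
RM3 starts before RM1 ends → RM1 and RM3 overlap.
RM2 starts before RM1 ends → RM1 and RM2 overlap.
RM6 starts after RM1 ends; RM1 is clear from here.
RM2 starts before RM3 ends → RM3 and RM2 overlap.
RM6 starts after RM3 ends; RM3 is clear from here.
RM6 starts after RM2 ends; RM2 is clear from here.
RM5 starts before RM6 ends → RM6 and RM5 overlap.
RM4 starts before RM6 ends → RM6 and RM4 overlap.
RM7 starts exactly when RM6 ends (back-to-back, no overlap).
RM4 starts before RM5 ends → RM5 and RM4 overlap.
RM7 starts before RM5 ends → RM5 and RM7 overlap.
RM7 starts before RM4 ends → RM4 and RM7 overlap.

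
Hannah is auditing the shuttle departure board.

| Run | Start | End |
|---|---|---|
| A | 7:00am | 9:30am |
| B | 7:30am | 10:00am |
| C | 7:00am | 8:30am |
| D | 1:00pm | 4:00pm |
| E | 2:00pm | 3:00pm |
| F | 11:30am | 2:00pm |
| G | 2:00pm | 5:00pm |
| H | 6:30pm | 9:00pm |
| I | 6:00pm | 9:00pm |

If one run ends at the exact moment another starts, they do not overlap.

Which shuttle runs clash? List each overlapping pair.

Sorted by start: A, C, B, F, D, E, G, I, H.
C starts before A ends → A and C overlap.
B starts before A ends → A and B overlap.
F starts after A ends, so A has no further overlaps.
B starts before C ends → C and B overlap.
F starts after C ends, so C has no further overlaps.
F starts after B ends, so B has no further overlaps.
D starts before F ends → F and D overlap.
E starts exactly when F ends (back-to-back, no overlap), so F has no further overlaps.
E starts before D ends → D and E overlap.
G starts before D ends → D and G overlap.
I starts after D ends, so D has no further overlaps.
G starts before E ends → E and G overlap.
I starts after E ends, so E has no further overlaps.
I starts after G ends, so G has no further overlaps.
H starts before I ends → I and H overlap.

A & B, A & C, B & C, D & E, D & F, D & G, E & G, H & I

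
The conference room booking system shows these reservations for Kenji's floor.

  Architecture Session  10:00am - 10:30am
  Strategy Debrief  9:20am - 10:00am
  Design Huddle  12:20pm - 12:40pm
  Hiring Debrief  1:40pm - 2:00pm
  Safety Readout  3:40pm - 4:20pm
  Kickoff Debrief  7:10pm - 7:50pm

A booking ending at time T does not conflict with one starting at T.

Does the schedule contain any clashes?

Sorted by start: Strategy Debrief, Architecture Session, Design Huddle, Hiring Debrief, Safety Readout, Kickoff Debrief.
Architecture Session starts exactly when Strategy Debrief ends (back-to-back, no overlap); Strategy Debrief is clear from here.
Design Huddle starts after Architecture Session ends; Architecture Session is clear from here.
Hiring Debrief starts after Design Huddle ends; Design Huddle is clear from here.
Safety Readout starts after Hiring Debrief ends; Hiring Debrief is clear from here.
Kickoff Debrief starts after Safety Readout ends.
Every pair is clear; the schedule has no overlaps.

No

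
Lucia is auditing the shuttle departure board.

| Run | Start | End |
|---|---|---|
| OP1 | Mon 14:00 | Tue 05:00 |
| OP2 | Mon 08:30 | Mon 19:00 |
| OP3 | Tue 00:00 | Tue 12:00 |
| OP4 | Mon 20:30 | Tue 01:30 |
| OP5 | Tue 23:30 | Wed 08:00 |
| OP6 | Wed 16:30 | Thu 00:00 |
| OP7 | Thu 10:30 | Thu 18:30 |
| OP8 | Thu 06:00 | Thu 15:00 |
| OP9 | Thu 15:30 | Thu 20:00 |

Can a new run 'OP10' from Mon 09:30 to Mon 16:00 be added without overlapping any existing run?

No — it overlaps OP1, OP2

OP2: starts Mon 08:30 before OP10 ends Mon 16:00, and ends Mon 19:00 after OP10 starts Mon 09:30 → overlap.
OP1: starts Mon 14:00 before OP10 ends Mon 16:00, and ends Tue 05:00 after OP10 starts Mon 09:30 → overlap.
OP4: starts Mon 20:30 at or after OP10 ends Mon 16:00 → clear.
OP3: starts Tue 00:00 at or after OP10 ends Mon 16:00 → clear.
OP5: starts Tue 23:30 at or after OP10 ends Mon 16:00 → clear.
OP6: starts Wed 16:30 at or after OP10 ends Mon 16:00 → clear.
OP8: starts Thu 06:00 at or after OP10 ends Mon 16:00 → clear.
OP7: starts Thu 10:30 at or after OP10 ends Mon 16:00 → clear.
OP9: starts Thu 15:30 at or after OP10 ends Mon 16:00 → clear.
OP10 overlaps OP1, OP2.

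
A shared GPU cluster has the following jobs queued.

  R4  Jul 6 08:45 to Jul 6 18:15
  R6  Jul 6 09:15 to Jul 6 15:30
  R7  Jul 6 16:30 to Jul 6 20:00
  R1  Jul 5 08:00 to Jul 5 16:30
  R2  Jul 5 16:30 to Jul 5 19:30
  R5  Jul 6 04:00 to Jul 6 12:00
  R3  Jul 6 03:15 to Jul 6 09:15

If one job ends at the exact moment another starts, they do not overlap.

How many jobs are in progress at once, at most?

Walk through starts and ends in time order (an end at T is processed before a start at T):
Jul 5 08:00 start R1 → 1
Jul 5 16:30 end R1 → 0
Jul 5 16:30 start R2 → 1
Jul 5 19:30 end R2 → 0
Jul 6 03:15 start R3 → 1
Jul 6 04:00 start R5 → 2
Jul 6 08:45 start R4 → 3
Jul 6 09:15 end R3 → 2
Jul 6 09:15 start R6 → 3
Jul 6 12:00 end R5 → 2
Jul 6 15:30 end R6 → 1
Jul 6 16:30 start R7 → 2
Jul 6 18:15 end R4 → 1
Jul 6 20:00 end R7 → 0
Peak is 3, at Jul 6 08:45 (R3, R4, R5).

3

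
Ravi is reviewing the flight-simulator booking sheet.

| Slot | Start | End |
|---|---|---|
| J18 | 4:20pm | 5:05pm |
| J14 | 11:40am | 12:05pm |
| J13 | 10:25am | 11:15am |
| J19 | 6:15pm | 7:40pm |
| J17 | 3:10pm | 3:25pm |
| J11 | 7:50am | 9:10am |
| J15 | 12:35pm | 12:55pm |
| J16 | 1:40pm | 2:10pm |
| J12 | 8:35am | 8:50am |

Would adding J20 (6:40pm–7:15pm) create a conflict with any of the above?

J11: ends 9:10am at or before J20 starts 6:40pm → clear.
J12: ends 8:50am at or before J20 starts 6:40pm → clear.
J13: ends 11:15am at or before J20 starts 6:40pm → clear.
J14: ends 12:05pm at or before J20 starts 6:40pm → clear.
J15: ends 12:55pm at or before J20 starts 6:40pm → clear.
J16: ends 2:10pm at or before J20 starts 6:40pm → clear.
J17: ends 3:25pm at or before J20 starts 6:40pm → clear.
J18: ends 5:05pm at or before J20 starts 6:40pm → clear.
J19: starts 6:15pm before J20 ends 7:15pm, and ends 7:40pm after J20 starts 6:40pm → overlap.
J20 overlaps J19.

Yes — it overlaps J19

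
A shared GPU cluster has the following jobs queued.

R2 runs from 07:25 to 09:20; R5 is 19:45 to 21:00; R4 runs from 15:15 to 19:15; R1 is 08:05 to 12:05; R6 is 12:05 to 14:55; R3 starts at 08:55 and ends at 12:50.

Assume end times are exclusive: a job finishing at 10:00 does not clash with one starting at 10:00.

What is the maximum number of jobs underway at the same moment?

Sort all start/end points and keep a running count:
07:25 start R2 → 1
08:05 start R1 → 2
08:55 start R3 → 3
09:20 end R2 → 2
12:05 end R1 → 1
12:05 start R6 → 2
12:50 end R3 → 1
14:55 end R6 → 0
15:15 start R4 → 1
19:15 end R4 → 0
19:45 start R5 → 1
21:00 end R5 → 0
Peak is 3, at 08:55 (R1, R2, R3).

3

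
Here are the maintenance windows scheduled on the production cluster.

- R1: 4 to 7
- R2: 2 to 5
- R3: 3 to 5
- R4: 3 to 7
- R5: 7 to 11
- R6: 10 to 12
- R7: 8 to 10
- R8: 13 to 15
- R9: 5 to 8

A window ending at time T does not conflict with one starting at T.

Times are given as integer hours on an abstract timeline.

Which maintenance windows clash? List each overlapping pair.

Sorted by start: R2, R3, R4, R1, R9, R5, R7, R6, R8.
R3 starts before R2 ends → R2 and R3 overlap.
R4 starts before R2 ends → R2 and R4 overlap.
R1 starts before R2 ends → R2 and R1 overlap.
R9 starts exactly when R2 ends (back-to-back, no overlap) — done with R2.
R4 starts before R3 ends → R3 and R4 overlap.
R1 starts before R3 ends → R3 and R1 overlap.
R9 starts exactly when R3 ends (back-to-back, no overlap) — done with R3.
R1 starts before R4 ends → R4 and R1 overlap.
R9 starts before R4 ends → R4 and R9 overlap.
R5 starts exactly when R4 ends (back-to-back, no overlap) — done with R4.
R9 starts before R1 ends → R1 and R9 overlap.
R5 starts exactly when R1 ends (back-to-back, no overlap) — done with R1.
R5 starts before R9 ends → R9 and R5 overlap.
R7 starts exactly when R9 ends (back-to-back, no overlap) — done with R9.
R7 starts before R5 ends → R5 and R7 overlap.
R6 starts before R5 ends → R5 and R6 overlap.
R8 starts after R5 ends.
R6 starts exactly when R7 ends (back-to-back, no overlap) — done with R7.
R8 starts after R6 ends.

R1 & R2, R1 & R3, R1 & R4, R1 & R9, R2 & R3, R2 & R4, R3 & R4, R4 & R9, R5 & R6, R5 & R7, R5 & R9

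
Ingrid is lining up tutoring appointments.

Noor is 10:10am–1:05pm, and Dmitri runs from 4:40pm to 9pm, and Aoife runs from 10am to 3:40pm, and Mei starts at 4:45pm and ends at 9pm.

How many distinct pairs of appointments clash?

2

Sorted by start: Aoife, Noor, Dmitri, Mei.
Noor starts before Aoife ends → Aoife and Noor overlap.
Dmitri starts after Aoife ends, so nothing later overlaps Aoife either.
Dmitri starts after Noor ends, so nothing later overlaps Noor either.
Mei starts before Dmitri ends → Dmitri and Mei overlap.
Overlapping pairs: Aoife & Noor, Dmitri & Mei — 2 in total.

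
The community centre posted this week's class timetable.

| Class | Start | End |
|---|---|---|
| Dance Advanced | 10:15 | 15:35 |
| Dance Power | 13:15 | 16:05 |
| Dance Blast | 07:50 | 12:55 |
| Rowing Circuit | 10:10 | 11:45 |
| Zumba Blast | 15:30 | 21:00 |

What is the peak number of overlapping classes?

Walk through starts and ends in time order (an end at T is processed before a start at T):
07:50 start Dance Blast → 1
10:10 start Rowing Circuit → 2
10:15 start Dance Advanced → 3
11:45 end Rowing Circuit → 2
12:55 end Dance Blast → 1
13:15 start Dance Power → 2
15:30 start Zumba Blast → 3
15:35 end Dance Advanced → 2
16:05 end Dance Power → 1
21:00 end Zumba Blast → 0
Peak is 3, at 10:15 (Dance Advanced, Dance Blast, Rowing Circuit).

3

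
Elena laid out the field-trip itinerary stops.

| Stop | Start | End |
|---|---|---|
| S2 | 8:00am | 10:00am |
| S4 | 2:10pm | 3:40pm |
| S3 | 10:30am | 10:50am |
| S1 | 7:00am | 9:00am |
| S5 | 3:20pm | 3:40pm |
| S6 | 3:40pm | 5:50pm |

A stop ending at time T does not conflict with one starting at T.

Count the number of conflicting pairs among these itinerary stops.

2

Sorted by start: S1, S2, S3, S4, S5, S6.
S2 starts before S1 ends → S1 and S2 overlap.
S3 starts after S1 ends; S1 is clear from here.
S3 starts after S2 ends; S2 is clear from here.
S4 starts after S3 ends; S3 is clear from here.
S5 starts before S4 ends → S4 and S5 overlap.
S6 starts exactly when S4 ends (back-to-back, no overlap).
S6 starts exactly when S5 ends (back-to-back, no overlap).
Overlapping pairs: S1 & S2, S4 & S5 — 2 in total.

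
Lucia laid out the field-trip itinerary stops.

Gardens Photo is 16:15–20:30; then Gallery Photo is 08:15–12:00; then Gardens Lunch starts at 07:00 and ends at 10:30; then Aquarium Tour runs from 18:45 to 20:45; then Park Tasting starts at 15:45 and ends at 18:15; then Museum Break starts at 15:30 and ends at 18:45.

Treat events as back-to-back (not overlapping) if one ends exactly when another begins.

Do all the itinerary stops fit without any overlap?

No

Sorted by start: Gardens Lunch, Gallery Photo, Museum Break, Park Tasting, Gardens Photo, Aquarium Tour.
Gallery Photo starts before Gardens Lunch ends → Gardens Lunch and Gallery Photo overlap.
That's a conflict, so the schedule is not conflict-free.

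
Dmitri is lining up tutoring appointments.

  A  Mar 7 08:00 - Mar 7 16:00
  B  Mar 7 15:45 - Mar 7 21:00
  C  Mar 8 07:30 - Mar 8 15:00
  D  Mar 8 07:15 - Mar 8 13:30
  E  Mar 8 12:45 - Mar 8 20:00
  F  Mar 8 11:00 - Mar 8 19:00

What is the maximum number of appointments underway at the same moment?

Sort all start/end points and keep a running count:
Mar 7 08:00 start A → 1
Mar 7 15:45 start B → 2
Mar 7 16:00 end A → 1
Mar 7 21:00 end B → 0
Mar 8 07:15 start D → 1
Mar 8 07:30 start C → 2
Mar 8 11:00 start F → 3
Mar 8 12:45 start E → 4
Mar 8 13:30 end D → 3
Mar 8 15:00 end C → 2
Mar 8 19:00 end F → 1
Mar 8 20:00 end E → 0
Peak is 4, at Mar 8 12:45 (C, D, E, F).

4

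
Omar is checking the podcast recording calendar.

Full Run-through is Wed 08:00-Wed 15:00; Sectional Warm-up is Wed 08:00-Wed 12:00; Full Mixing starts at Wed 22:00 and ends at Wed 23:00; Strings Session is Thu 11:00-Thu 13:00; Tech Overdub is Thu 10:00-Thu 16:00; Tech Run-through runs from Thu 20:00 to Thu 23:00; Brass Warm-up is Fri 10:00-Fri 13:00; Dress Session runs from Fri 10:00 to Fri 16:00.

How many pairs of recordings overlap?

3

Check each pair: they overlap iff neither finishes before the other starts.
Sorted by start: Full Run-through, Sectional Warm-up, Full Mixing, Tech Overdub, Strings Session, Tech Run-through, Brass Warm-up, Dress Session.
Sectional Warm-up starts before Full Run-through ends → Full Run-through and Sectional Warm-up overlap.
Full Mixing starts after Full Run-through ends, so Full Run-through has no further overlaps.
Full Mixing starts after Sectional Warm-up ends, so Sectional Warm-up has no further overlaps.
Tech Overdub starts after Full Mixing ends, so Full Mixing has no further overlaps.
Strings Session starts before Tech Overdub ends → Tech Overdub and Strings Session overlap.
Tech Run-through starts after Tech Overdub ends, so Tech Overdub has no further overlaps.
Tech Run-through starts after Strings Session ends, so Strings Session has no further overlaps.
Brass Warm-up starts after Tech Run-through ends, so Tech Run-through has no further overlaps.
Dress Session starts before Brass Warm-up ends → Brass Warm-up and Dress Session overlap.
Overlapping pairs: Brass Warm-up & Dress Session, Full Run-through & Sectional Warm-up, Strings Session & Tech Overdub — 3 in total.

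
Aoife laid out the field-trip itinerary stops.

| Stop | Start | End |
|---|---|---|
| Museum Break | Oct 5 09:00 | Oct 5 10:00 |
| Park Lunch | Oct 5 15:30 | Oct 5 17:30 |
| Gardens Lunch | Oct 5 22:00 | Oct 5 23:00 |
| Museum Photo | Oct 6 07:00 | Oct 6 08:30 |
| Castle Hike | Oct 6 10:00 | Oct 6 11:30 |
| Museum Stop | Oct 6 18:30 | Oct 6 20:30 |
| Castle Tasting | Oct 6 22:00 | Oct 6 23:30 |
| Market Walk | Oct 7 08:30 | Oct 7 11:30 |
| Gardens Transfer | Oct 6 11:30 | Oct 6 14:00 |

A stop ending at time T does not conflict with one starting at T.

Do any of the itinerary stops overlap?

No

Check each pair: they overlap iff neither finishes before the other starts.
Sorted by start: Museum Break, Park Lunch, Gardens Lunch, Museum Photo, Castle Hike, Gardens Transfer, Museum Stop, Castle Tasting, Market Walk.
Park Lunch starts after Museum Break ends — done with Museum Break.
Gardens Lunch starts after Park Lunch ends — done with Park Lunch.
Museum Photo starts after Gardens Lunch ends — done with Gardens Lunch.
Castle Hike starts after Museum Photo ends — done with Museum Photo.
Gardens Transfer starts exactly when Castle Hike ends (back-to-back, no overlap) — done with Castle Hike.
Museum Stop starts after Gardens Transfer ends — done with Gardens Transfer.
Castle Tasting starts after Museum Stop ends — done with Museum Stop.
Market Walk starts after Castle Tasting ends.
Every pair is clear; the schedule has no overlaps.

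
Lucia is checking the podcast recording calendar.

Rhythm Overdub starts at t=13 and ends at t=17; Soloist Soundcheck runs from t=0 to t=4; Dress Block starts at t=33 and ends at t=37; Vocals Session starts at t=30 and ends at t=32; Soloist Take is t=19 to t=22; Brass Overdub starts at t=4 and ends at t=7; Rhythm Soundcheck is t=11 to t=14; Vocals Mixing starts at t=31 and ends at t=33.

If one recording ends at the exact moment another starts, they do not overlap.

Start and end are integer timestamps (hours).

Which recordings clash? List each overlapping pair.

Rhythm Overdub & Rhythm Soundcheck, Vocals Mixing & Vocals Session

Sorted by start: Soloist Soundcheck, Brass Overdub, Rhythm Soundcheck, Rhythm Overdub, Soloist Take, Vocals Session, Vocals Mixing, Dress Block.
Brass Overdub starts exactly when Soloist Soundcheck ends (back-to-back, no overlap), so Soloist Soundcheck has no further overlaps.
Rhythm Soundcheck starts after Brass Overdub ends, so Brass Overdub has no further overlaps.
Rhythm Overdub starts before Rhythm Soundcheck ends → Rhythm Soundcheck and Rhythm Overdub overlap.
Soloist Take starts after Rhythm Soundcheck ends, so Rhythm Soundcheck has no further overlaps.
Soloist Take starts after Rhythm Overdub ends, so Rhythm Overdub has no further overlaps.
Vocals Session starts after Soloist Take ends, so Soloist Take has no further overlaps.
Vocals Mixing starts before Vocals Session ends → Vocals Session and Vocals Mixing overlap.
Dress Block starts after Vocals Session ends.
Dress Block starts exactly when Vocals Mixing ends (back-to-back, no overlap).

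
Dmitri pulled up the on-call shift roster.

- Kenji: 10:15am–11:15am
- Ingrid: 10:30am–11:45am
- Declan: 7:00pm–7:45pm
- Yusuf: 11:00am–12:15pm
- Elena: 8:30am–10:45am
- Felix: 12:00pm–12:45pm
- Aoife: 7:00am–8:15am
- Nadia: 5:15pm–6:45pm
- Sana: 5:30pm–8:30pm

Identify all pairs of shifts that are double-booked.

Check each pair: they overlap iff neither finishes before the other starts.
Sorted by start: Aoife, Elena, Kenji, Ingrid, Yusuf, Felix, Nadia, Sana, Declan.
Elena starts after Aoife ends; Aoife is clear from here.
Kenji starts before Elena ends → Elena and Kenji overlap.
Ingrid starts before Elena ends → Elena and Ingrid overlap.
Yusuf starts after Elena ends; Elena is clear from here.
Ingrid starts before Kenji ends → Kenji and Ingrid overlap.
Yusuf starts before Kenji ends → Kenji and Yusuf overlap.
Felix starts after Kenji ends; Kenji is clear from here.
Yusuf starts before Ingrid ends → Ingrid and Yusuf overlap.
Felix starts after Ingrid ends; Ingrid is clear from here.
Felix starts before Yusuf ends → Yusuf and Felix overlap.
Nadia starts after Yusuf ends; Yusuf is clear from here.
Nadia starts after Felix ends; Felix is clear from here.
Sana starts before Nadia ends → Nadia and Sana overlap.
Declan starts after Nadia ends.
Declan starts before Sana ends → Sana and Declan overlap.

Declan & Sana, Elena & Ingrid, Elena & Kenji, Felix & Yusuf, Ingrid & Kenji, Ingrid & Yusuf, Kenji & Yusuf, Nadia & Sana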